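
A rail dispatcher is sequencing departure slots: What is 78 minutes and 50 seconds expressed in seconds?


Minutes: 78
Extra seconds: 50
Seconds per minute: 60
Minutes to seconds: 78 x 60 = 4680
Total: 4680 + 50 = 4730

4730


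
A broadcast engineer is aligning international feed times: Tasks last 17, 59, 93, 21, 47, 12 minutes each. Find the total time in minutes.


Durations: 17, 59, 93, 21, 47, 12
Running sum: 17
+ 59 = 76
+ 93 = 169
+ 21 = 190
+ 47 = 237
+ 12 = 249
Total duration: 249 minutes
That is 4 hours and 9 minutes

249


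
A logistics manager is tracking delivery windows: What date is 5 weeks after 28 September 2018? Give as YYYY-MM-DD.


Start: 2018-09-28
Weeks to add: 5
Convert to days: 5 x 7 = 35 days
Add 35 days to 2018-09-28
Result: 2018-11-02

2018-11-02


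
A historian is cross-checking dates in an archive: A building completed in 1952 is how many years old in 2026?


Birth year: 1952
Current year: 2026
Age = current year - birth year
Age = 2026 - 1952 = 74

74


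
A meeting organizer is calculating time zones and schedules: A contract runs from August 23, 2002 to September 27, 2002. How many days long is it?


Start date: 2002-08-23
End date: 2002-09-27
Aug 2002: +9 days
Sep 2002: +26 days
Total: 35 days

35


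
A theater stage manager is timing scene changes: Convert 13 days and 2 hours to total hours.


Days: 13
Extra hours: 2
Hours per day: 24
Days to hours: 13 x 24 = 312
Total: 312 + 2 = 314

314


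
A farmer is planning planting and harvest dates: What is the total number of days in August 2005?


Month: August
Year: 2005
August is a 31-day month
Total: 31 days

31


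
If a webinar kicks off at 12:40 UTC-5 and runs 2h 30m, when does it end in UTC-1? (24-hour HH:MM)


Start: 12:40 in UTC-5
Step 1 - add duration:
  minutes: 40 + 30 = 70 (carry 1h)
  hours: 12 + 2 + 1 = 15
  end in UTC-5: 15:10
Step 2 - convert UTC-5 -> UTC-1:
  offset difference: -1 - (-5) = 4 hours
  15 + (4) = 19 -> mod 24 = 19
Result: 19:10 in UTC-1

19:10


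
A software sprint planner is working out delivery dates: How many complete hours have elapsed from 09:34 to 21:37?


Start: 09:34
End: 21:37
Hour difference: 21 - 9 = 12 hours
Minute difference: 37 - 34 = 3 minutes
Total minutes: 723
Complete hours: 723 / 60 = 12 (remainder 3)

12


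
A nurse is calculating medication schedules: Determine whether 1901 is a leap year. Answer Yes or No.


Year: 1901
Divisible by 4? 1901 / 4 = 475.25 -> No
Not divisible by 4, so NOT a leap year

No


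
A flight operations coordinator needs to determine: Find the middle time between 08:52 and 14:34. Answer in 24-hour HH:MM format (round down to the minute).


Start time: 08:52 = 532 minutes from midnight
End time: 14:34 = 874 minutes from midnight
Sum: 532 + 874 = 1406
Midpoint: 1406 / 2 = 703 minutes
Convert: 703 / 60 = 11 hours, 43 minutes
Result: 11:43

11:43


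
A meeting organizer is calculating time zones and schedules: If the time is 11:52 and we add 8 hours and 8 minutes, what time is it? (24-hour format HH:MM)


Start time: 11:52
Adding: 8 hours 8 minutes
Minutes: 52 + 8 = 60
Minute overflow: 60 >= 60, so carry 1 hour, minutes = 0
Hours: 11 + 8 + 1 = 20
Result: 20:00

20:00


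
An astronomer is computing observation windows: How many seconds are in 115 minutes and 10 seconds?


Minutes: 115
Seconds: 10
Convert minutes to seconds: 115 x 60 = 6900
Add remaining seconds: 6900 + 10 = 6910

6910


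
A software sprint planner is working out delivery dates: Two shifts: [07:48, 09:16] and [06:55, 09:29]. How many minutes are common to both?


Interval A: [468, 556] minutes from midnight
Interval B: [415, 569] minutes from midnight
Overlap start = max(468, 415) = 468
Overlap end = min(556, 569) = 556
Overlap = 556 - 468 = 88 minutes

88


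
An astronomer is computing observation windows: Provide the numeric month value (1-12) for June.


Calendar month order:
5. May
6. June <--
7. July
June is month number 6

6


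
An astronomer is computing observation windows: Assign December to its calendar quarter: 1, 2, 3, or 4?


Month: December (month 12)
Q1: January-March (months 1-3)
Q2: April-June (months 4-6)
Q3: July-September (months 7-9)
Q4: October-December (months 10-12)
Month 12 falls in Q4

4


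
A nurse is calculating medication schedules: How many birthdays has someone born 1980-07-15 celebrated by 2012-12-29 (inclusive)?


Birth: 1980-07-15
Reference: 2012-12-29
Year difference: 2012 - 1980 = 32
Has birthday (07-15) occurred by 12-29? Yes
Age in full years: 32

32


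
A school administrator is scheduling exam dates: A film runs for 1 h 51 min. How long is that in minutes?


Hours: 1
Minutes: 51
Convert hours to minutes: 1 x 60 = 60
Add remaining minutes: 60 + 51 = 111

111


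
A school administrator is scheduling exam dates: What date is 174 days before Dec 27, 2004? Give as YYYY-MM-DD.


Start: 2004-12-27
Subtracting 174 days
Days already passed in December: 27
After going back through December: 147 more days to subtract
November 2004: 30 days, 117 remaining
October 2004: 31 days, 86 remaining
September 2004: 30 days, 56 remaining
August 2004: 31 days, 25 remaining
Result: 2004-07-06

2004-07-06


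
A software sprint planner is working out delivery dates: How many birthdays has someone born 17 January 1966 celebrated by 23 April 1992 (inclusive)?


Birth: 1966-01-17
Reference: 1992-04-23
Year difference: 1992 - 1966 = 26
Has birthday (01-17) occurred by 04-23? Yes
Age in full years: 26

26


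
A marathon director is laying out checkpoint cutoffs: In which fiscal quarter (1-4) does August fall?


Month: August (month 8)
Q1: January-March (months 1-3)
Q2: April-June (months 4-6)
Q3: July-September (months 7-9)
Q4: October-December (months 10-12)
Month 8 falls in Q3

3


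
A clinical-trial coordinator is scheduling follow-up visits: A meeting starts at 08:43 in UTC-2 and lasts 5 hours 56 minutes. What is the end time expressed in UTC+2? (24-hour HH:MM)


Start: 08:43 in UTC-2
Step 1 - add duration:
  minutes: 43 + 56 = 99 (carry 1h)
  hours: 8 + 5 + 1 = 14
  end in UTC-2: 14:39
Step 2 - convert UTC-2 -> UTC+2:
  offset difference: 2 - (-2) = 4 hours
  14 + (4) = 18 -> mod 24 = 18
Result: 18:39 in UTC+2

18:39


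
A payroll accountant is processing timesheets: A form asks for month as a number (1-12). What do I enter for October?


Calendar month order:
9. September
10. October <--
11. November
October is month number 10

10


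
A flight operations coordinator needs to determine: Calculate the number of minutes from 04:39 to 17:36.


Start time: 04:39 = 279 minutes from midnight
End time: 17:36 = 1056 minutes from midnight
Difference: 1056 - 279 = 777 minutes
That is 12 hours and 57 minutes

777


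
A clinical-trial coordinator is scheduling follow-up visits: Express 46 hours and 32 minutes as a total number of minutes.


Hours: 46
Extra minutes: 32
Minutes per hour: 60
Hours to minutes: 46 x 60 = 2760
Total: 2760 + 32 = 2792

2792


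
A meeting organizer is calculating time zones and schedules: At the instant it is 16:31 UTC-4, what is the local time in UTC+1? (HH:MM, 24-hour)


Local time: 16:31 at UTC-4 (offset -4h)
Target zone: UTC+1 (offset 1h)
Difference: 1 - (-4) = 5 hours
Calculation: 16 + (5) = 21
Result: 21:31

21:31


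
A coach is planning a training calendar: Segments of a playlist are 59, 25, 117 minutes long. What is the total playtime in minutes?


Durations: 59, 25, 117
Running sum: 59
+ 25 = 84
+ 117 = 201
Total duration: 201 minutes
That is 3 hours and 21 minutes

201


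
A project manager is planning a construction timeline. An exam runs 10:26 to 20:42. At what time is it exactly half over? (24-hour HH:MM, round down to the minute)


Start time: 10:26 = 626 minutes from midnight
End time: 20:42 = 1242 minutes from midnight
Sum: 626 + 1242 = 1868
Midpoint: 1868 / 2 = 934 minutes
Convert: 934 / 60 = 15 hours, 34 minutes
Result: 15:34

15:34


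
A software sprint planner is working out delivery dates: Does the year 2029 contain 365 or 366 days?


Year: 2029
Check leap year rules:
Divisible by 4? No
2029 is not a leap year
Days: 365

365


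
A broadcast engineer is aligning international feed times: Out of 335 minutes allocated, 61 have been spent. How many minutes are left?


Total budget: 335 minutes
Time used: 61 minutes
Remaining: 335 - 61 = 274 minutes
Percent used: 18.2%
Percent remaining: 81.8%

274


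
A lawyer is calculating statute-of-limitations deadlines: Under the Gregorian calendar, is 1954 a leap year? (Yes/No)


Year: 1954
Divisible by 4? 1954 / 4 = 488.5 -> No
Not divisible by 4, so NOT a leap year

No


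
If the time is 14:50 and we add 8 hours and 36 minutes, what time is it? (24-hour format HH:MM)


Start time: 14:50
Adding: 8 hours 36 minutes
Minutes: 50 + 36 = 86
Minute overflow: 86 >= 60, so carry 1 hour, minutes = 26
Hours: 14 + 8 + 1 = 23
Result: 23:26

23:26


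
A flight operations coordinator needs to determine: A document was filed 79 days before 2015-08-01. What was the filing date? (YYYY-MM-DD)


Start: 2015-08-01
Subtracting 79 days
Days already passed in August: 1
After going back through August: 78 more days to subtract
July 2015: 31 days, 47 remaining
June 2015: 30 days, 17 remaining
May 2015 has 31 days, need 17
Result: 2015-05-14

2015-05-14


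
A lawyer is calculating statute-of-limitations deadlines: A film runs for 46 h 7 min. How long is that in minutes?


Hours: 46
Minutes: 7
Convert hours to minutes: 46 x 60 = 2760
Add remaining minutes: 2760 + 7 = 2767

2767


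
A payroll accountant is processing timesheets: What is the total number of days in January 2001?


Month: January
Year: 2001
January is a 31-day month
Total: 31 days

31


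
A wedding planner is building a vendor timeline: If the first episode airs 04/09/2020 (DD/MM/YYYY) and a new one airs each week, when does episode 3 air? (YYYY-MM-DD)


First occurrence: 2020-09-04 (occurrence 1)
Each occurrence is 7 days after the previous.
Occurrence 3 is 2 weeks after the first.
2 weeks = 14 days
2020-09-04 + 14 days = 2020-09-18

2020-09-18


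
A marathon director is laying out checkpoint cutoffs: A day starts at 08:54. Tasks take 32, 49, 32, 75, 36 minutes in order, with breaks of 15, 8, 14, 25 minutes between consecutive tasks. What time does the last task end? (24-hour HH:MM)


Start: 08:54 = 534 min from midnight
  after task 1 (32 min): 09:26
  after break (15 min): 09:41
  after task 2 (49 min): 10:30
  after break (8 min): 10:38
  after task 3 (32 min): 11:10
  after break (14 min): 11:24
  after task 4 (75 min): 12:39
  after break (25 min): 13:04
  after task 5 (36 min): 13:40
Total elapsed: 286 minutes
End time: 13:40

13:40


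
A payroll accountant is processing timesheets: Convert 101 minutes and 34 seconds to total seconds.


Minutes: 101
Extra seconds: 34
Seconds per minute: 60
Minutes to seconds: 101 x 60 = 6060
Total: 6060 + 34 = 6094

6094


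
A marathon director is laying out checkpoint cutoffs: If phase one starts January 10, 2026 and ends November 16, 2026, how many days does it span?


Start date: 2026-01-10
End date: 2026-11-16
Jan 2026: +22 days
Feb 2026: +28 days
Mar 2026: +31 days
... (8 more months)
Total: 310 days

310


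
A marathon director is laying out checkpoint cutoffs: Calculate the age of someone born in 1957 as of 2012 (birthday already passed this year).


Birth year: 1957
Current year: 2012
Age = current year - birth year
Age = 2012 - 1957 = 55

55


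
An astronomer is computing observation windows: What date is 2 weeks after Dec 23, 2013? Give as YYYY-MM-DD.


Start: 2013-12-23
Weeks to add: 2
Convert to days: 2 x 7 = 14 days
Add 14 days to 2013-12-23
Result: 2014-01-06

2014-01-06


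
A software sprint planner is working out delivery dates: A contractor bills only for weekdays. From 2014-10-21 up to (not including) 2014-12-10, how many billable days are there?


Start: 2014-10-21 (Tuesday)
End (exclusive): 2014-12-10 (Wednesday)
Total calendar days: 50
Full weeks: 50 // 7 = 7 -> 35 weekdays
Remaining 1 days starting on Tuesday:
  Tue(w) -> 1 weekdays
Total business days: 35 + 1 = 36

36


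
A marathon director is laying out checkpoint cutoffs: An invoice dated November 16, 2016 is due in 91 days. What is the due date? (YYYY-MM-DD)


Start: 2016-11-16
Adding 91 days
Days remaining in November: 14
After November: 77 days still to add
December 2016: 31 days, 46 remaining
January 2017: 31 days, 15 remaining
February 2017 has 28 days, need 15
Result: 2017-02-15

2017-02-15


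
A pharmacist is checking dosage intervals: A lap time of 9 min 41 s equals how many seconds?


Minutes: 9
Seconds: 41
Convert minutes to seconds: 9 x 60 = 540
Add remaining seconds: 540 + 41 = 581

581


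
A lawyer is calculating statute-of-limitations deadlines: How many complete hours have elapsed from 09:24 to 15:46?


Start: 09:24
End: 15:46
Hour difference: 15 - 9 = 6 hours
Minute difference: 46 - 24 = 22 minutes
Total minutes: 382
Complete hours: 382 / 60 = 6 (remainder 22)

6


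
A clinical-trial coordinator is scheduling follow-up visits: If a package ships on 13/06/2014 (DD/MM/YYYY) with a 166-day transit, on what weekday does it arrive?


Start: 2014-06-13 (Friday)
Step 1 - find target date: add 166 days
  2014-06-13 + 166 days = 2014-11-26
Step 2 - day of week:
  166 mod 7 = 5
  Friday + 5 days -> Wednesday
Result: Wednesday (2014-11-26)

Wednesday


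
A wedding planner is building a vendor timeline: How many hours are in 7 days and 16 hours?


Days: 7
Extra hours: 16
Hours per day: 24
Days to hours: 7 x 24 = 168
Total: 168 + 16 = 184

184


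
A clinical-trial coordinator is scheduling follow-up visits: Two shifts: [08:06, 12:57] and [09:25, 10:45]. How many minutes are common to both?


Interval A: [486, 777] minutes from midnight
Interval B: [565, 645] minutes from midnight
Overlap start = max(486, 565) = 565
Overlap end = min(777, 645) = 645
Overlap = 645 - 565 = 80 minutes

80


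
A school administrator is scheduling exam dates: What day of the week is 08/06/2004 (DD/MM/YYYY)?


Date: 2004-06-08
January 1, 2004 is a Thursday
Day of year: 160
Offset from Jan 1: 159 days
159 mod 7 = 5
Result: Tuesday

Tuesday


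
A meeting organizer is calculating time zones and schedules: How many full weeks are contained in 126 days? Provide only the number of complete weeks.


Total days: 126
Days per week: 7
Division: 126 / 7 = 18 remainder 0
Complete weeks: 18
Remaining days: 0

18


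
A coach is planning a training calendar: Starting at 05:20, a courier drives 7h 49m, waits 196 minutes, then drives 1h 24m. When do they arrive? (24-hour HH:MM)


Depart: 05:20
Leg 1: +469 min -> 13:09
Layover: +196 min -> 16:25
Leg 2: +84 min -> 17:49
Total travel: 749 minutes = 12h 29m
Arrival: 17:49

17:49


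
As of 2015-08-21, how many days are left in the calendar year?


Start: August 21, 2015
End: December 31, 2015
Days left in August: 10
September: 30
October: 31
November: 30
December: 31
Sum of remaining months: 122
Total: 10 + 122 = 132

132


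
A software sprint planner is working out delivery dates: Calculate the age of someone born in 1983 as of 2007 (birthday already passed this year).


Birth year: 1983
Current year: 2007
Age = current year - birth year
Age = 2007 - 1983 = 24

24


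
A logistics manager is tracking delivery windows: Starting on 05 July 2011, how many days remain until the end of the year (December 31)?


Start: July 05, 2011
End: December 31, 2011
Days left in July: 26
August: 31
September: 30
October: 31
November: 30
... plus remaining months
Sum of remaining months: 153
Total: 26 + 153 = 179

179


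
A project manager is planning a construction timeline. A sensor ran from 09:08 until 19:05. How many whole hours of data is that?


Start: 09:08
End: 19:05
Hour difference: 19 - 9 = 10 hours
Minute difference: 5 - 8 = -3 minutes
Total minutes: 597
Complete hours: 597 / 60 = 9 (remainder 57)

9


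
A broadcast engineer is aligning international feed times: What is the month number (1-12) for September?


Calendar month order:
8. August
9. September <--
10. October
September is month number 9

9


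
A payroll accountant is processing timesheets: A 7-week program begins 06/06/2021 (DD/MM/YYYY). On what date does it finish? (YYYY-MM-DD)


Start: 2021-06-06
Weeks to add: 7
Convert to days: 7 x 7 = 49 days
Add 49 days to 2021-06-06
Result: 2021-07-25

2021-07-25


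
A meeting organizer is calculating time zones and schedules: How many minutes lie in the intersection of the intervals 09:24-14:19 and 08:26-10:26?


Interval A: [564, 859] minutes from midnight
Interval B: [506, 626] minutes from midnight
Overlap start = max(564, 506) = 564
Overlap end = min(859, 626) = 626
Overlap = 626 - 564 = 62 minutes

62


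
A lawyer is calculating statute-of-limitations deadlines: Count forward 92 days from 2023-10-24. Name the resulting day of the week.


Start: 2023-10-24 (Tuesday)
Step 1 - find target date: add 92 days
  2023-10-24 + 92 days = 2024-01-24
Step 2 - day of week:
  92 mod 7 = 1
  Tuesday + 1 days -> Wednesday
Result: Wednesday (2024-01-24)

Wednesday


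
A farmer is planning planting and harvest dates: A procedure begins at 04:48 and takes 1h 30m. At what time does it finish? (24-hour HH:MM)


Start time: 04:48
Adding: 1 hours 30 minutes
Minutes: 48 + 30 = 78
Minute overflow: 78 >= 60, so carry 1 hour, minutes = 18
Hours: 4 + 1 + 1 = 6
Result: 06:18

06:18


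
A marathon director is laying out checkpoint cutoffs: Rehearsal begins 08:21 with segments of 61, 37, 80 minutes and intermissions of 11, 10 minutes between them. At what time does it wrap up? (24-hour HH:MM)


Start: 08:21 = 501 min from midnight
  after task 1 (61 min): 09:22
  after break (11 min): 09:33
  after task 2 (37 min): 10:10
  after break (10 min): 10:20
  after task 3 (80 min): 11:40
Total elapsed: 199 minutes
End time: 11:40

11:40


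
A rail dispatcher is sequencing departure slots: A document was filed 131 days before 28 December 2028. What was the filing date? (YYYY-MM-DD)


Start: 2028-12-28
Subtracting 131 days
Days already passed in December: 28
After going back through December: 103 more days to subtract
November 2028: 30 days, 73 remaining
October 2028: 31 days, 42 remaining
September 2028: 30 days, 12 remaining
August 2028 has 31 days, need 12
Result: 2028-08-19

2028-08-19


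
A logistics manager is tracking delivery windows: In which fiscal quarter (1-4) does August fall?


Month: August (month 8)
Q1: January-March (months 1-3)
Q2: April-June (months 4-6)
Q3: July-September (months 7-9)
Q4: October-December (months 10-12)
Month 8 falls in Q3

3


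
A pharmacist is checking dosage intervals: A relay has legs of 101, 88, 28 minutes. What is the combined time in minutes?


Durations: 101, 88, 28
Running sum: 101
+ 88 = 189
+ 28 = 217
Total duration: 217 minutes
That is 3 hours and 37 minutes

217


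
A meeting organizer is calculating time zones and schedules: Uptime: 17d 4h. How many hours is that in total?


Days: 17
Extra hours: 4
Hours per day: 24
Days to hours: 17 x 24 = 408
Total: 408 + 4 = 412

412


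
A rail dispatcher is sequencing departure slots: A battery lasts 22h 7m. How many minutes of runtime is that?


Hours: 22
Extra minutes: 7
Minutes per hour: 60
Hours to minutes: 22 x 60 = 1320
Total: 1320 + 7 = 1327

1327


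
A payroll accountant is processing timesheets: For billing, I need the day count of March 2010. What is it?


Month: March
Year: 2010
March is a 31-day month
Total: 31 days

31


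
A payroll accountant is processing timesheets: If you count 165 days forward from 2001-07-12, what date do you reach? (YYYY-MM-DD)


Start: 2001-07-12
Adding 165 days
Days remaining in July: 19
After July: 146 days still to add
August 2001: 31 days, 115 remaining
September 2001: 30 days, 85 remaining
October 2001: 31 days, 54 remaining
November 2001: 30 days, 24 remaining
Result: 2001-12-24

2001-12-24


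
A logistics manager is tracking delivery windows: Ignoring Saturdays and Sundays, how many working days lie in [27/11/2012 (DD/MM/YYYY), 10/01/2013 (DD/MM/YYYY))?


Start: 2012-11-27 (Tuesday)
End (exclusive): 2013-01-10 (Thursday)
Total calendar days: 44
Full weeks: 44 // 7 = 6 -> 30 weekdays
Remaining 2 days starting on Tuesday:
  Tue(w), Wed(w) -> 2 weekdays
Total business days: 30 + 2 = 32

32


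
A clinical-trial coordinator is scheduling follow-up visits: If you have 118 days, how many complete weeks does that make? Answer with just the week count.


Total days: 118
Days per week: 7
Division: 118 / 7 = 16 remainder 6
Complete weeks: 16
Remaining days: 6

16


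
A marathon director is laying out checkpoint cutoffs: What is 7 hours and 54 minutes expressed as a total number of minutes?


Hours: 7
Minutes: 54
Convert hours to minutes: 7 x 60 = 420
Add remaining minutes: 420 + 54 = 474

474


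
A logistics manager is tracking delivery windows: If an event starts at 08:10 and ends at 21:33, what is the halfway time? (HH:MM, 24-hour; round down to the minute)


Start time: 08:10 = 490 minutes from midnight
End time: 21:33 = 1293 minutes from midnight
Sum: 490 + 1293 = 1783
Midpoint: 1783 / 2 = 891 minutes
Convert: 891 / 60 = 14 hours, 51 minutes
Result: 14:51

14:51


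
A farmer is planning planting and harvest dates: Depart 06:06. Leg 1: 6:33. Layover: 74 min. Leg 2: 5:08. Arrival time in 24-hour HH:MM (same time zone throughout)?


Depart: 06:06
Leg 1: +393 min -> 12:39
Layover: +74 min -> 13:53
Leg 2: +308 min -> 19:01
Total travel: 775 minutes = 12h 55m
Arrival: 19:01

19:01


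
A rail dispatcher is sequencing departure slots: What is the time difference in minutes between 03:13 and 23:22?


Start time: 03:13 = 193 minutes from midnight
End time: 23:22 = 1402 minutes from midnight
Difference: 1402 - 193 = 1209 minutes
That is 20 hours and 9 minutes

1209


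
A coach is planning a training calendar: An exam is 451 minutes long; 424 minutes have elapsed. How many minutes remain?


Total budget: 451 minutes
Time used: 424 minutes
Remaining: 451 - 424 = 27 minutes
Percent used: 94.0%
Percent remaining: 6.0%

27


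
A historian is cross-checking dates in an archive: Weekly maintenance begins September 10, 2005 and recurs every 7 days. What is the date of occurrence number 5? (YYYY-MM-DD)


First occurrence: 2005-09-10 (occurrence 1)
Each occurrence is 7 days after the previous.
Occurrence 5 is 4 weeks after the first.
4 weeks = 28 days
2005-09-10 + 28 days = 2005-10-08

2005-10-08


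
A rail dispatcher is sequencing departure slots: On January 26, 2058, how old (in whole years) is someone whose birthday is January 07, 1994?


Birth: 1994-01-07
Reference: 2058-01-26
Year difference: 2058 - 1994 = 64
Has birthday (01-07) occurred by 01-26? Yes
Age in full years: 64

64


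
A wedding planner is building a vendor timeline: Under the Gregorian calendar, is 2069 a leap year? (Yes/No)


Year: 2069
Divisible by 4? 2069 / 4 = 517.25 -> No
Not divisible by 4, so NOT a leap year

No


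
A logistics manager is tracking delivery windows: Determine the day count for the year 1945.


Year: 1945
Check leap year rules:
Divisible by 4? No
1945 is not a leap year
Days: 365

365


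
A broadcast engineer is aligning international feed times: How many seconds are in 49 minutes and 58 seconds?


Minutes: 49
Seconds: 58
Convert minutes to seconds: 49 x 60 = 2940
Add remaining seconds: 2940 + 58 = 2998

2998


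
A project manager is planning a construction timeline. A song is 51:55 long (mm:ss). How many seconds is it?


Minutes: 51
Extra seconds: 55
Seconds per minute: 60
Minutes to seconds: 51 x 60 = 3060
Total: 3060 + 55 = 3115

3115


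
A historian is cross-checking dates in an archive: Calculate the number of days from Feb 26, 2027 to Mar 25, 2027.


Start date: 2027-02-26
End date: 2027-03-25
Feb 2027: +3 days
Mar 2027: +24 days
Total: 27 days

27


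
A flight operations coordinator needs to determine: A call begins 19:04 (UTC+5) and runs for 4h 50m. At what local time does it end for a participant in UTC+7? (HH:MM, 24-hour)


Start: 19:04 in UTC+5
Step 1 - add duration:
  minutes: 4 + 50 = 54
  hours: 19 + 4 + 0 = 23
  end in UTC+5: 23:54
Step 2 - convert UTC+5 -> UTC+7:
  offset difference: 7 - (5) = 2 hours
  23 + (2) = 25 -> mod 24 = 1
Result: 01:54 in UTC+7

01:54


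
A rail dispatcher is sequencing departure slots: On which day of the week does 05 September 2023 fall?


Date: 2023-09-05
January 1, 2023 is a Sunday
Day of year: 248
Offset from Jan 1: 247 days
247 mod 7 = 2
Result: Tuesday

Tuesday


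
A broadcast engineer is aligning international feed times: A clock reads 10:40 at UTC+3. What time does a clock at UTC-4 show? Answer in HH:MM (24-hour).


Local time: 10:40 at UTC+3 (offset 3h)
Target zone: UTC-4 (offset -4h)
Difference: -4 - (3) = -7 hours
Calculation: 10 + (-7) = 3
Result: 03:40

03:40


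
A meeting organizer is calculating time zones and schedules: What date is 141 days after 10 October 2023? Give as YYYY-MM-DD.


Start: 2023-10-10
Adding 141 days
Days remaining in October: 21
After October: 120 days still to add
November 2023: 30 days, 90 remaining
December 2023: 31 days, 59 remaining
January 2024: 31 days, 28 remaining
February 2024 has 29 days, need 28
Result: 2024-02-28

2024-02-28


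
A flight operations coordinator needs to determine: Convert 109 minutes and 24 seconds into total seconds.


Minutes: 109
Seconds: 24
Convert minutes to seconds: 109 x 60 = 6540
Add remaining seconds: 6540 + 24 = 6564

6564


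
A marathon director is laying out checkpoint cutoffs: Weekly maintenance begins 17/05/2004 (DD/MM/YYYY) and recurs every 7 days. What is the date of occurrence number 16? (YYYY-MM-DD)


First occurrence: 2004-05-17 (occurrence 1)
Each occurrence is 7 days after the previous.
Occurrence 16 is 15 weeks after the first.
15 weeks = 105 days
2004-05-17 + 105 days = 2004-08-30

2004-08-30


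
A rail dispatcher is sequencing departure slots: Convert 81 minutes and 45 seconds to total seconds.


Minutes: 81
Extra seconds: 45
Seconds per minute: 60
Minutes to seconds: 81 x 60 = 4860
Total: 4860 + 45 = 4905

4905


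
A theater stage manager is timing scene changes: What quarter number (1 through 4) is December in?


Month: December (month 12)
Q1: January-March (months 1-3)
Q2: April-June (months 4-6)
Q3: July-September (months 7-9)
Q4: October-December (months 10-12)
Month 12 falls in Q4

4


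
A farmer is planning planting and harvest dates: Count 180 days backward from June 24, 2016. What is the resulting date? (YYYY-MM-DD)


Start: 2016-06-24
Subtracting 180 days
Days already passed in June: 24
After going back through June: 156 more days to subtract
May 2016: 31 days, 125 remaining
April 2016: 30 days, 95 remaining
March 2016: 31 days, 64 remaining
February 2016: 29 days, 35 remaining
Result: 2015-12-27

2015-12-27


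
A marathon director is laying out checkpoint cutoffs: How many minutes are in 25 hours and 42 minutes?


Hours: 25
Minutes: 42
Convert hours to minutes: 25 x 60 = 1500
Add remaining minutes: 1500 + 42 = 1542

1542


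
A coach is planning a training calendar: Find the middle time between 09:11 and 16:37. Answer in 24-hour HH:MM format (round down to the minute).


Start time: 09:11 = 551 minutes from midnight
End time: 16:37 = 997 minutes from midnight
Sum: 551 + 997 = 1548
Midpoint: 1548 / 2 = 774 minutes
Convert: 774 / 60 = 12 hours, 54 minutes
Result: 12:54

12:54


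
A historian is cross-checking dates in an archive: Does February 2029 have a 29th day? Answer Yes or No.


Year: 2029
Divisible by 4? 2029 / 4 = 507.25 -> No
Not divisible by 4, so NOT a leap year

No


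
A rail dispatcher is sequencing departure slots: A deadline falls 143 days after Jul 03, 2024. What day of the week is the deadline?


Start: 2024-07-03 (Wednesday)
Step 1 - find target date: add 143 days
  2024-07-03 + 143 days = 2024-11-23
Step 2 - day of week:
  143 mod 7 = 3
  Wednesday + 3 days -> Saturday
Result: Saturday (2024-11-23)

Saturday


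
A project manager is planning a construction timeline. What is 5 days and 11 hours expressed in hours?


Days: 5
Extra hours: 11
Hours per day: 24
Days to hours: 5 x 24 = 120
Total: 120 + 11 = 131

131


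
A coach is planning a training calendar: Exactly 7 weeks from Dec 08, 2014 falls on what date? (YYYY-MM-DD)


Start: 2014-12-08
Weeks to add: 7
Convert to days: 7 x 7 = 49 days
Add 49 days to 2014-12-08
Result: 2015-01-26

2015-01-26


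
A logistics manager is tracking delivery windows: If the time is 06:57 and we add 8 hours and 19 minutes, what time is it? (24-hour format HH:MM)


Start time: 06:57
Adding: 8 hours 19 minutes
Minutes: 57 + 19 = 76
Minute overflow: 76 >= 60, so carry 1 hour, minutes = 16
Hours: 6 + 8 + 1 = 15
Result: 15:16

15:16


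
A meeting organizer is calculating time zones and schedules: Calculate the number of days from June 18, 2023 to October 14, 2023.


Start date: 2023-06-18
End date: 2023-10-14
Jun 2023: +13 days
Jul 2023: +31 days
Aug 2023: +31 days
Sep 2023: +30 days
Oct 2023: +13 days
Total: 118 days

118


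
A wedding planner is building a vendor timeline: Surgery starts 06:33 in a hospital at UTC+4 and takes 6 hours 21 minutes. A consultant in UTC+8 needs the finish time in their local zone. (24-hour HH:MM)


Start: 06:33 in UTC+4
Step 1 - add duration:
  minutes: 33 + 21 = 54
  hours: 6 + 6 + 0 = 12
  end in UTC+4: 12:54
Step 2 - convert UTC+4 -> UTC+8:
  offset difference: 8 - (4) = 4 hours
  12 + (4) = 16 -> mod 24 = 16
Result: 16:54 in UTC+8

16:54


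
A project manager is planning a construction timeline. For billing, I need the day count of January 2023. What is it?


Month: January
Year: 2023
January is a 31-day month
Total: 31 days

31


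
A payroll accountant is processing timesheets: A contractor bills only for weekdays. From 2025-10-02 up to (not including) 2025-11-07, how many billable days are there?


Start: 2025-10-02 (Thursday)
End (exclusive): 2025-11-07 (Friday)
Total calendar days: 36
Full weeks: 36 // 7 = 5 -> 25 weekdays
Remaining 1 days starting on Thursday:
  Thu(w) -> 1 weekdays
Total business days: 25 + 1 = 26

26


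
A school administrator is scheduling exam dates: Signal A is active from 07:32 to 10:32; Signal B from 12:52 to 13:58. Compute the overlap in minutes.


Interval A: [452, 632] minutes from midnight
Interval B: [772, 838] minutes from midnight
Overlap start = max(452, 772) = 772
Overlap end = min(632, 838) = 632
End <= start, so the intervals do not overlap: 0 minutes

0


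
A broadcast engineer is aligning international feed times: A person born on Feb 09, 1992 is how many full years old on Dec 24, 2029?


Birth: 1992-02-09
Reference: 2029-12-24
Year difference: 2029 - 1992 = 37
Has birthday (02-09) occurred by 12-24? Yes
Age in full years: 37

37


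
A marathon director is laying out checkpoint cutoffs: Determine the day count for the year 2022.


Year: 2022
Check leap year rules:
Divisible by 4? No
2022 is not a leap year
Days: 365

365


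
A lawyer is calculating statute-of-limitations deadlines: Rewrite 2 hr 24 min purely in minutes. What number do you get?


Hours: 2
Extra minutes: 24
Minutes per hour: 60
Hours to minutes: 2 x 60 = 120
Total: 120 + 24 = 144

144


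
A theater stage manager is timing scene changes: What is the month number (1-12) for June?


Calendar month order:
5. May
6. June <--
7. July
June is month number 6

6


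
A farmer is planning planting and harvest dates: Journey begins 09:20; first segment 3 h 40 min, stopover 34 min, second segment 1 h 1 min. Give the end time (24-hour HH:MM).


Depart: 09:20
Leg 1: +220 min -> 13:00
Layover: +34 min -> 13:34
Leg 2: +61 min -> 14:35
Total travel: 315 minutes = 5h 15m
Arrival: 14:35

14:35


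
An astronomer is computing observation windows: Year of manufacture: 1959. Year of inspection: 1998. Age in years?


Birth year: 1959
Current year: 1998
Age = current year - birth year
Age = 1998 - 1959 = 39

39


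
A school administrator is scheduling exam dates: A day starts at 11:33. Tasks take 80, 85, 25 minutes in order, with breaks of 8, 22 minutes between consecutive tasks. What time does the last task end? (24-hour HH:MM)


Start: 11:33 = 693 min from midnight
  after task 1 (80 min): 12:53
  after break (8 min): 13:01
  after task 2 (85 min): 14:26
  after break (22 min): 14:48
  after task 3 (25 min): 15:13
Total elapsed: 220 minutes
End time: 15:13

15:13


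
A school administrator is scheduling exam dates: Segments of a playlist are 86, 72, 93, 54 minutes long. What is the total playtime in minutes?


Durations: 86, 72, 93, 54
Running sum: 86
+ 72 = 158
+ 93 = 251
+ 54 = 305
Total duration: 305 minutes
That is 5 hours and 5 minutes

305


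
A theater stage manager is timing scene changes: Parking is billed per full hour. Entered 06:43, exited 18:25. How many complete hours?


Start: 06:43
End: 18:25
Hour difference: 18 - 6 = 12 hours
Minute difference: 25 - 43 = -18 minutes
Total minutes: 702
Complete hours: 702 / 60 = 11 (remainder 42)

11


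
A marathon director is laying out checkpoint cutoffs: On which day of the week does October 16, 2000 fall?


Date: 2000-10-16
January 1, 2000 is a Saturday
Day of year: 290
Offset from Jan 1: 289 days
289 mod 7 = 2
Result: Monday

Monday


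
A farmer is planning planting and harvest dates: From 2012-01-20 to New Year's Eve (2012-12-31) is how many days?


Start: January 20, 2012
End: December 31, 2012
Days left in January: 11
February: 29
March: 31
April: 30
May: 31
... plus remaining months
Sum of remaining months: 335
Total: 11 + 335 = 346

346


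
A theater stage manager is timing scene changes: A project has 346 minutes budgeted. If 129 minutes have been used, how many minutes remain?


Total budget: 346 minutes
Time used: 129 minutes
Remaining: 346 - 129 = 217 minutes
Percent used: 37.3%
Percent remaining: 62.7%

217


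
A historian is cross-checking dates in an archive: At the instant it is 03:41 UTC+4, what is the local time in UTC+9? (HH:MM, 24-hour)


Local time: 03:41 at UTC+4 (offset 4h)
Target zone: UTC+9 (offset 9h)
Difference: 9 - (4) = 5 hours
Calculation: 3 + (5) = 8
Result: 08:41

08:41


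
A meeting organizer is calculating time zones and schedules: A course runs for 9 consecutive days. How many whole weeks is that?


Total days: 9
Days per week: 7
Division: 9 / 7 = 1 remainder 2
Complete weeks: 1
Remaining days: 2

1


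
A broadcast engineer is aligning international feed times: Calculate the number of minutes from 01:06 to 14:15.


Start time: 01:06 = 66 minutes from midnight
End time: 14:15 = 855 minutes from midnight
Difference: 855 - 66 = 789 minutes
That is 13 hours and 9 minutes

789


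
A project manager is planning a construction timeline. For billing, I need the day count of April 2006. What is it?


Month: April
Year: 2006
April is a 30-day month
Total: 30 days

30


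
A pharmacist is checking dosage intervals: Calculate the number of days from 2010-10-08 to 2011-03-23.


Start date: 2010-10-08
End date: 2011-03-23
Oct 2010: +24 days
Nov 2010: +30 days
Dec 2010: +31 days
... (3 more months)
Total: 166 days

166


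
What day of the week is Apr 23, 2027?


Date: 2027-04-23
January 1, 2027 is a Friday
Day of year: 113
Offset from Jan 1: 112 days
112 mod 7 = 0
Result: Friday

Friday


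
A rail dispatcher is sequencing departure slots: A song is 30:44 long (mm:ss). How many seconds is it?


Minutes: 30
Extra seconds: 44
Seconds per minute: 60
Minutes to seconds: 30 x 60 = 1800
Total: 1800 + 44 = 1844

1844


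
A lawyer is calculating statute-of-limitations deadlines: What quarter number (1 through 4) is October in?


Month: October (month 10)
Q1: January-March (months 1-3)
Q2: April-June (months 4-6)
Q3: July-September (months 7-9)
Q4: October-December (months 10-12)
Month 10 falls in Q4

4


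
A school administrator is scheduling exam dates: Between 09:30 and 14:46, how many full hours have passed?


Start: 09:30
End: 14:46
Hour difference: 14 - 9 = 5 hours
Minute difference: 46 - 30 = 16 minutes
Total minutes: 316
Complete hours: 316 / 60 = 5 (remainder 16)

5


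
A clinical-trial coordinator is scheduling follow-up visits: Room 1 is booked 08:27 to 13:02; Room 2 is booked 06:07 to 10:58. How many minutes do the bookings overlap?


Interval A: [507, 782] minutes from midnight
Interval B: [367, 658] minutes from midnight
Overlap start = max(507, 367) = 507
Overlap end = min(782, 658) = 658
Overlap = 658 - 507 = 151 minutes

151


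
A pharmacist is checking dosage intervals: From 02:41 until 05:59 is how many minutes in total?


Start time: 02:41 = 161 minutes from midnight
End time: 05:59 = 359 minutes from midnight
Difference: 359 - 161 = 198 minutes
That is 3 hours and 18 minutes

198


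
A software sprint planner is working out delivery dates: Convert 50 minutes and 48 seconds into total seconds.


Minutes: 50
Seconds: 48
Convert minutes to seconds: 50 x 60 = 3000
Add remaining seconds: 3000 + 48 = 3048

3048


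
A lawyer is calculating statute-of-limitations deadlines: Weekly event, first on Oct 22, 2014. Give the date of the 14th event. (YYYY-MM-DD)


First occurrence: 2014-10-22 (occurrence 1)
Each occurrence is 7 days after the previous.
Occurrence 14 is 13 weeks after the first.
13 weeks = 91 days
2014-10-22 + 91 days = 2015-01-21

2015-01-21


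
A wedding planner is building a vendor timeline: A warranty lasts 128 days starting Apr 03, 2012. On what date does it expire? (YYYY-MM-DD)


Start: 2012-04-03
Adding 128 days
Days remaining in April: 27
After April: 101 days still to add
May 2012: 31 days, 70 remaining
June 2012: 30 days, 40 remaining
July 2012: 31 days, 9 remaining
August 2012 has 31 days, need 9
Result: 2012-08-09

2012-08-09


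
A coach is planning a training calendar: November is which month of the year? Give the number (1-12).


Calendar month order:
10. October
11. November <--
12. December
November is month number 11

11


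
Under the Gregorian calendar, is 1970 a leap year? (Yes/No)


Year: 1970
Divisible by 4? 1970 / 4 = 492.5 -> No
Not divisible by 4, so NOT a leap year

No


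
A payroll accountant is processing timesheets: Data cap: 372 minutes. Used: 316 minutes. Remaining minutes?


Total budget: 372 minutes
Time used: 316 minutes
Remaining: 372 - 316 = 56 minutes
Percent used: 84.9%
Percent remaining: 15.1%

56


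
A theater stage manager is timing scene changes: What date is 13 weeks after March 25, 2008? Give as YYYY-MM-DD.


Start: 2008-03-25
Weeks to add: 13
Convert to days: 13 x 7 = 91 days
Add 91 days to 2008-03-25
Result: 2008-06-24

2008-06-24


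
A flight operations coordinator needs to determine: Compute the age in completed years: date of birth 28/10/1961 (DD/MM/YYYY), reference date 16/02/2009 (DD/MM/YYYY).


Birth: 1961-10-28
Reference: 2009-02-16
Year difference: 2009 - 1961 = 48
Has birthday (10-28) occurred by 02-16? No
Birthday not yet reached this year -> subtract 1
Age in full years: 47

47


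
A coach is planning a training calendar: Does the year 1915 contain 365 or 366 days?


Year: 1915
Check leap year rules:
Divisible by 4? No
1915 is not a leap year
Days: 365

365


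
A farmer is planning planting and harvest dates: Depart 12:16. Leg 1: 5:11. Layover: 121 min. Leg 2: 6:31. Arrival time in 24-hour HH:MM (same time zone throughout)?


Depart: 12:16
Leg 1: +311 min -> 17:27
Layover: +121 min -> 19:28
Leg 2: +391 min -> 01:59
Total travel: 823 minutes = 13h 43m
Arrival: 01:59

01:59
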